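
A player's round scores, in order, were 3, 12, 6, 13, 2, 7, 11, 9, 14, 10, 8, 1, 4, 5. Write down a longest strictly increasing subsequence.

3, 6, 7, 11, 14

Patience tails give the LIS length; then backtrack through the dp parents:
3 → extends → [3]
12 → extends → [3, 12]
6 → replaces 12 → [3, 6]
13 → extends → [3, 6, 13]
2 → replaces 3 → [2, 6, 13]
7 → replaces 13 → [2, 6, 7]
11 → extends → [2, 6, 7, 11]
9 → replaces 11 → [2, 6, 7, 9]
14 → extends → [2, 6, 7, 9, 14]
10 → replaces 14 → [2, 6, 7, 9, 10]
8 → replaces 9 → [2, 6, 7, 8, 10]
1 → replaces 2 → [1, 6, 7, 8, 10]
4 → replaces 6 → [1, 4, 7, 8, 10]
5 → replaces 7 → [1, 4, 5, 8, 10]
Length 5; one witness is 3, 6, 7, 11, 14.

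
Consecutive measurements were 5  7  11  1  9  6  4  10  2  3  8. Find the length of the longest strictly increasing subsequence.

4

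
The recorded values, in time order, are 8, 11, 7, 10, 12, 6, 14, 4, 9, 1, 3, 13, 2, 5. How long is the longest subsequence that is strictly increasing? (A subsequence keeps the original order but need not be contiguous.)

4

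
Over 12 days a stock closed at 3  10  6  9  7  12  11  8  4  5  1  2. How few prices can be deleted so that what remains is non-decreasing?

Fewest deletions = n − (longest non-decreasing subsequence).
Patience tails:
3 → extends → [3]
10 → extends → [3, 10]
6 → replaces 10 → [3, 6]
9 → extends → [3, 6, 9]
7 → replaces 9 → [3, 6, 7]
12 → extends → [3, 6, 7, 12]
11 → replaces 12 → [3, 6, 7, 11]
8 → replaces 11 → [3, 6, 7, 8]
4 → replaces 6 → [3, 4, 7, 8]
5 → replaces 7 → [3, 4, 5, 8]
1 → replaces 3 → [1, 4, 5, 8]
2 → replaces 4 → [1, 2, 5, 8]
Longest non-decreasing subsequence has length 4, so deletions = 12 − 4 = 8.

8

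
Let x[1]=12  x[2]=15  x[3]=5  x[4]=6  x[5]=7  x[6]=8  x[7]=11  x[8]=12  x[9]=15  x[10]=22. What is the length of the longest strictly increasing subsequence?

8

Track the smallest tail for each achievable length (strict):
12 → extends → [12]
15 → extends → [12, 15]
5 → replaces 12 → [5, 15]
6 → replaces 15 → [5, 6]
7 → extends → [5, 6, 7]
8 → extends → [5, 6, 7, 8]
11 → extends → [5, 6, 7, 8, 11]
12 → extends → [5, 6, 7, 8, 11, 12]
15 → extends → [5, 6, 7, 8, 11, 12, 15]
22 → extends → [5, 6, 7, 8, 11, 12, 15, 22]
Eight tails, so the longest strictly increasing subsequence has length 8 (e.g. 5, 6, 7, 8, 11, 12, 15, 22).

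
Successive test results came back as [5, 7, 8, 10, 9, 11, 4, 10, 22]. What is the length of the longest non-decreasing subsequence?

6

Track the smallest tail for each achievable length (allowing ties):
5 → extends → [5]
7 → extends → [5, 7]
8 → extends → [5, 7, 8]
10 → extends → [5, 7, 8, 10]
9 → replaces 10 → [5, 7, 8, 9]
11 → extends → [5, 7, 8, 9, 11]
4 → replaces 5 → [4, 7, 8, 9, 11]
10 → replaces 11 → [4, 7, 8, 9, 10]
22 → extends → [4, 7, 8, 9, 10, 22]
Six tails, so the longest non-decreasing subsequence has length 6 (e.g. 5, 7, 8, 10, 11, 22).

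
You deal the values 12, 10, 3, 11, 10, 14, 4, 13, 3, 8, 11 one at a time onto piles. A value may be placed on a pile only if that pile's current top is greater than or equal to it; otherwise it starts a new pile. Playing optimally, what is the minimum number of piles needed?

4

Place each on the leftmost legal pile:
12 → new pile 1 (tops now [12])
10 → pile 1 (tops now [10])
3 → pile 1 (tops now [3])
11 → new pile 2 (tops now [3, 11])
10 → pile 2 (tops now [3, 10])
14 → new pile 3 (tops now [3, 10, 14])
4 → pile 2 (tops now [3, 4, 14])
13 → pile 3 (tops now [3, 4, 13])
3 → pile 1 (tops now [3, 4, 13])
8 → pile 3 (tops now [3, 4, 8])
11 → new pile 4 (tops now [3, 4, 8, 11])
Four piles.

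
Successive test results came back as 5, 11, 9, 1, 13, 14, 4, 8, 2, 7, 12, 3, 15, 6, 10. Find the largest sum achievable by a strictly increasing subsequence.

Let S[i] be the best sum of a strictly increasing subsequence ending at i:
i:      1  2  3  4  5  6  7  8  9 10 11 12 13 14 15
a[i]:   5 11  9  1 13 14  4  8  2  7 12  3 15  6 10
S:      5 16 14  1 29 43  5 13  3 12 28  6 58 12 24
Maximum is 58 (e.g. 5 + 11 + 13 + 14 + 15).

58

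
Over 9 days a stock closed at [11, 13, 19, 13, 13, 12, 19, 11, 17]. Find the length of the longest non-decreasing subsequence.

Track the smallest tail for each achievable length (allowing ties):
11 → extends → [11]
13 → extends → [11, 13]
19 → extends → [11, 13, 19]
13 → replaces 19 → [11, 13, 13]
13 → extends → [11, 13, 13, 13]
12 → replaces 13 → [11, 12, 13, 13]
19 → extends → [11, 12, 13, 13, 19]
11 → replaces 12 → [11, 11, 13, 13, 19]
17 → replaces 19 → [11, 11, 13, 13, 17]
Five tails, so the longest non-decreasing subsequence has length 5 (e.g. 11, 13, 13, 13, 19).

5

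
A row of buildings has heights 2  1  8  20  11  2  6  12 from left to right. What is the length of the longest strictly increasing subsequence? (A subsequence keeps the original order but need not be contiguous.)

Let dp[i] be the length of the longest such subsequence ending at index i:
i:      1  2  3  4  5  6  7  8
a[i]:   2  1  8 20 11  2  6 12
dp:     1  1  2  3  3  2  3  4
Maximum dp value is 4.

4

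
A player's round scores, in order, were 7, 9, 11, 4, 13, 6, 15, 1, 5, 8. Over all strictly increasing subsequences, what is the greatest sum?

Let S[i] be the best sum of a strictly increasing subsequence ending at i:
i:      1  2  3  4  5  6  7  8  9 10
a[i]:   7  9 11  4 13  6 15  1  5  8
S:      7 16 27  4 40 10 55  1  9 18
Maximum is 55 (e.g. 7 + 9 + 11 + 13 + 15).

55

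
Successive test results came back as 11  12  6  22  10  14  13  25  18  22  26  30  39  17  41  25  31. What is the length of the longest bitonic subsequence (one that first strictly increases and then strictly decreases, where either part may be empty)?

10

inc[i] = longest strictly increasing subsequence ending at i; dec[i] = longest strictly decreasing subsequence starting at i:
i:      1  2  3  4  5  6  7  8  9 10 11 12 13 14 15 16 17
a[i]:  11 12  6 22 10 14 13 25 18 22 26 30 39 17 41 25 31
inc:    1  2  1  3  2  3  3  4  4  5  6  7  8  4  9  6  8
dec:    2  2  1  3  1  2  1  3  2  2  2  2  2  1  2  1  1
Best peak at i=15 (value 41): inc=9, dec=2, length 9+2−1 = 10.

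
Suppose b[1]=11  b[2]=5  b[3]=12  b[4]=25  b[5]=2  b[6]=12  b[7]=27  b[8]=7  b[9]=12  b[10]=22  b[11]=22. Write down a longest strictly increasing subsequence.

11, 12, 25, 27

Patience tails give the LIS length; then backtrack through the dp parents:
11 → extends → [11]
5 → replaces 11 → [5]
12 → extends → [5, 12]
25 → extends → [5, 12, 25]
2 → replaces 5 → [2, 12, 25]
12 → already a tail → [2, 12, 25]
27 → extends → [2, 12, 25, 27]
7 → replaces 12 → [2, 7, 25, 27]
12 → replaces 25 → [2, 7, 12, 27]
22 → replaces 27 → [2, 7, 12, 22]
22 → already a tail → [2, 7, 12, 22]
Length 4; one witness is 11, 12, 25, 27.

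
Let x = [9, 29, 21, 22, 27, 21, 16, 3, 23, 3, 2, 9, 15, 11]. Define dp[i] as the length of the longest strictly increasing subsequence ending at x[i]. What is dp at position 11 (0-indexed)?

dp[i] = 1 + max{dp[j] : j<i, x[j]<x[i]} (or 1 if no such j):
i:      0  1  2  3  4  5  6  7  8  9 10 11 12 13
x[i]:   9 29 21 22 27 21 16  3 23  3  2  9 15 11
dp:     1  2  2  3  4  2  2  1  4  1  1  2  3  3
At index 11 the value is 2.

2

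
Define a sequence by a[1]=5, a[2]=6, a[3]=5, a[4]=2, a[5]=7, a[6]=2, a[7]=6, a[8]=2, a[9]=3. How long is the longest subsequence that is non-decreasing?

4

Let dp[i] be the length of the longest such subsequence ending at index i:
i:     1 2 3 4 5 6 7 8 9
a[i]:  5 6 5 2 7 2 6 2 3
dp:    1 2 2 1 3 2 3 3 4
Maximum dp value is 4.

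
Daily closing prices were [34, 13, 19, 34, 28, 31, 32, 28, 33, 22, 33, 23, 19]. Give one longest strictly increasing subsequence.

Patience tails give the LIS length; then backtrack through the dp parents:
34 → extends → [34]
13 → replaces 34 → [13]
19 → extends → [13, 19]
34 → extends → [13, 19, 34]
28 → replaces 34 → [13, 19, 28]
31 → extends → [13, 19, 28, 31]
32 → extends → [13, 19, 28, 31, 32]
28 → already a tail → [13, 19, 28, 31, 32]
33 → extends → [13, 19, 28, 31, 32, 33]
22 → replaces 28 → [13, 19, 22, 31, 32, 33]
33 → already a tail → [13, 19, 22, 31, 32, 33]
23 → replaces 31 → [13, 19, 22, 23, 32, 33]
19 → already a tail → [13, 19, 22, 23, 32, 33]
Length 6; one witness is 13, 19, 28, 31, 32, 33.

13, 19, 28, 31, 32, 33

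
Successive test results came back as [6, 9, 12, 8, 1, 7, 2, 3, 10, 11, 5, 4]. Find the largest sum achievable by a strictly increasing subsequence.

Let S[i] be the best sum of a strictly increasing subsequence ending at i:
i:      1  2  3  4  5  6  7  8  9 10 11 12
a[i]:   6  9 12  8  1  7  2  3 10 11  5  4
S:      6 15 27 14  1 13  3  6 25 36 11 10
Maximum is 36 (e.g. 6 + 9 + 10 + 11).

36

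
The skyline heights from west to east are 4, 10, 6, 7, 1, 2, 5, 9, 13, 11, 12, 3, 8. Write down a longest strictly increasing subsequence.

Patience tails give the LIS length; then backtrack through the dp parents:
4 → extends → [4]
10 → extends → [4, 10]
6 → replaces 10 → [4, 6]
7 → extends → [4, 6, 7]
1 → replaces 4 → [1, 6, 7]
2 → replaces 6 → [1, 2, 7]
5 → replaces 7 → [1, 2, 5]
9 → extends → [1, 2, 5, 9]
13 → extends → [1, 2, 5, 9, 13]
11 → replaces 13 → [1, 2, 5, 9, 11]
12 → extends → [1, 2, 5, 9, 11, 12]
3 → replaces 5 → [1, 2, 3, 9, 11, 12]
8 → replaces 9 → [1, 2, 3, 8, 11, 12]
Length 6; one witness is 4, 6, 7, 9, 11, 12.

4, 6, 7, 9, 11, 12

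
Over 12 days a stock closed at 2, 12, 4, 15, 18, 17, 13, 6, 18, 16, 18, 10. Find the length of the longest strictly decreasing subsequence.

Let dp[i] be the longest strictly decreasing subsequence ending at i:
i:      1  2  3  4  5  6  7  8  9 10 11 12
a[i]:   2 12  4 15 18 17 13  6 18 16 18 10
dp:     1  1  2  1  1  2  3  4  1  3  1  4
Maximum is 4.

4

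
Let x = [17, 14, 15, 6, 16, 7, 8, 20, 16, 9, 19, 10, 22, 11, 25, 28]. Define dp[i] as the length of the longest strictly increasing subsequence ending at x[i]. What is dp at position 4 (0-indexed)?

3

dp[i] = 1 + max{dp[j] : j<i, x[j]<x[i]} (or 1 if no such j):
i:      0  1  2  3  4  5  6  7  8  9 10 11 12 13 14 15
x[i]:  17 14 15  6 16  7  8 20 16  9 19 10 22 11 25 28
dp:     1  1  2  1  3  2  3  4  4  4  5  5  6  6  7  8
At index 4 the value is 3.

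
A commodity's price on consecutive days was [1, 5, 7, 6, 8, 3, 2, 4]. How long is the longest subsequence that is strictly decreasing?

Let dp[i] be the longest strictly decreasing subsequence ending at i:
i:     1 2 3 4 5 6 7 8
a[i]:  1 5 7 6 8 3 2 4
dp:    1 1 1 2 1 3 4 3
Maximum is 4.

4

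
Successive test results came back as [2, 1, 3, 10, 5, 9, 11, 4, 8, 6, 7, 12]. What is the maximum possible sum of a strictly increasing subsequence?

42

Let S[i] be the best sum of a strictly increasing subsequence ending at i:
i:      1  2  3  4  5  6  7  8  9 10 11 12
a[i]:   2  1  3 10  5  9 11  4  8  6  7 12
S:      2  1  5 15 10 19 30  9 18 16 23 42
Maximum is 42 (e.g. 2 + 3 + 5 + 9 + 11 + 12).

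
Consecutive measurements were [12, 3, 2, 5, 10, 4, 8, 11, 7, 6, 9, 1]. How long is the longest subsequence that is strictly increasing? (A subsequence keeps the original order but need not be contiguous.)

4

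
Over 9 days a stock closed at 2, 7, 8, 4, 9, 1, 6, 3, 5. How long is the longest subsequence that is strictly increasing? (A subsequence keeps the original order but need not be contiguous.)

4

Let dp[i] be the length of the longest such subsequence ending at index i:
i:     1 2 3 4 5 6 7 8 9
a[i]:  2 7 8 4 9 1 6 3 5
dp:    1 2 3 2 4 1 3 2 3
Maximum dp value is 4.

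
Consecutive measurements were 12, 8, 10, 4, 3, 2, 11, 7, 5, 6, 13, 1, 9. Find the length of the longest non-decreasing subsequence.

4

Let dp[i] be the length of the longest such subsequence ending at index i:
i:      1  2  3  4  5  6  7  8  9 10 11 12 13
a[i]:  12  8 10  4  3  2 11  7  5  6 13  1  9
dp:     1  1  2  1  1  1  3  2  2  3  4  1  4
Maximum dp value is 4.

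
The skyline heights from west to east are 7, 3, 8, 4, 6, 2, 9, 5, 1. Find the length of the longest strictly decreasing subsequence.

4

Let dp[i] be the longest strictly decreasing subsequence ending at i:
i:     1 2 3 4 5 6 7 8 9
a[i]:  7 3 8 4 6 2 9 5 1
dp:    1 2 1 2 2 3 1 3 4
Maximum is 4.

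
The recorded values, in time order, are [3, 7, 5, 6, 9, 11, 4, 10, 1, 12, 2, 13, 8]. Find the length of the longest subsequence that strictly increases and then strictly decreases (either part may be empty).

inc[i] = longest strictly increasing subsequence ending at i; dec[i] = longest strictly decreasing subsequence starting at i:
i:      1  2  3  4  5  6  7  8  9 10 11 12 13
a[i]:   3  7  5  6  9 11  4 10  1 12  2 13  8
inc:    1  2  2  3  4  5  2  5  1  6  2  7  4
dec:    2  4  3  3  3  3  2  2  1  2  1  2  1
Best peak at i=12 (value 13): inc=7, dec=2, length 7+2−1 = 8.

8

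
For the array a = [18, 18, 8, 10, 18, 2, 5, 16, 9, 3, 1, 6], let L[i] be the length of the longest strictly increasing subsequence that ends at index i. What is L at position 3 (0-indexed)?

2

dp[i] = 1 + max{dp[j] : j<i, a[j]<a[i]} (or 1 if no such j):
i:      0  1  2  3  4  5  6  7  8  9 10 11
a[i]:  18 18  8 10 18  2  5 16  9  3  1  6
dp:     1  1  1  2  3  1  2  3  3  2  1  3
At index 3 the value is 2.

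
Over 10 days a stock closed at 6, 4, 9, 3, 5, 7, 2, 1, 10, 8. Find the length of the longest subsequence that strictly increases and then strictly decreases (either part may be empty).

inc[i] = longest strictly increasing subsequence ending at i; dec[i] = longest strictly decreasing subsequence starting at i:
i:      1  2  3  4  5  6  7  8  9 10
a[i]:   6  4  9  3  5  7  2  1 10  8
inc:    1  1  2  1  2  3  1  1  4  4
dec:    5  4  4  3  3  3  2  1  2  1
Best peak at i=1 (value 6): inc=1, dec=5, length 1+5−1 = 5.

5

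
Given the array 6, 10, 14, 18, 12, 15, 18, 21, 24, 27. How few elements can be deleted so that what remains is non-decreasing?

2

Fewest deletions = n − (longest non-decreasing subsequence).
Patience tails:
6 → extends → [6]
10 → extends → [6, 10]
14 → extends → [6, 10, 14]
18 → extends → [6, 10, 14, 18]
12 → replaces 14 → [6, 10, 12, 18]
15 → replaces 18 → [6, 10, 12, 15]
18 → extends → [6, 10, 12, 15, 18]
21 → extends → [6, 10, 12, 15, 18, 21]
24 → extends → [6, 10, 12, 15, 18, 21, 24]
27 → extends → [6, 10, 12, 15, 18, 21, 24, 27]
Longest non-decreasing subsequence has length 8, so deletions = 10 − 8 = 2.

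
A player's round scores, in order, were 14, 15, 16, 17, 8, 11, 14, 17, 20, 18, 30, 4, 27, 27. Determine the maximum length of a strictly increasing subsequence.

6

Track the smallest tail for each achievable length (strict):
14 → extends → [14]
15 → extends → [14, 15]
16 → extends → [14, 15, 16]
17 → extends → [14, 15, 16, 17]
8 → replaces 14 → [8, 15, 16, 17]
11 → replaces 15 → [8, 11, 16, 17]
14 → replaces 16 → [8, 11, 14, 17]
17 → already a tail → [8, 11, 14, 17]
20 → extends → [8, 11, 14, 17, 20]
18 → replaces 20 → [8, 11, 14, 17, 18]
30 → extends → [8, 11, 14, 17, 18, 30]
4 → replaces 8 → [4, 11, 14, 17, 18, 30]
27 → replaces 30 → [4, 11, 14, 17, 18, 27]
27 → already a tail → [4, 11, 14, 17, 18, 27]
Six tails, so the longest strictly increasing subsequence has length 6 (e.g. 14, 15, 16, 17, 20, 30).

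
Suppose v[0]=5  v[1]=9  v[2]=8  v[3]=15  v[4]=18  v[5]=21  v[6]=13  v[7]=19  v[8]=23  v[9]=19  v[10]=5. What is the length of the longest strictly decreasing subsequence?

3

Negate each value so 'decreasing' becomes 'increasing', then run patience tails on the negated sequence:
-5 → extends → [-5]
-9 → replaces -5 → [-9]
-8 → extends → [-9, -8]
-15 → replaces -9 → [-15, -8]
-18 → replaces -15 → [-18, -8]
-21 → replaces -18 → [-21, -8]
-13 → replaces -8 → [-21, -13]
-19 → replaces -13 → [-21, -19]
-23 → replaces -21 → [-23, -19]
-19 → already a tail → [-23, -19]
-5 → extends → [-23, -19, -5]
Three tails, so the longest strictly decreasing subsequence of the original has length 3.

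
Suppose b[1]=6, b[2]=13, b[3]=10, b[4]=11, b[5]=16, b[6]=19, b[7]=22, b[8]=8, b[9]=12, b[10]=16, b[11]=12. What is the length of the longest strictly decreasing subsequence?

3

Negate each value so 'decreasing' becomes 'increasing', then run patience tails on the negated sequence:
-6 → extends → [-6]
-13 → replaces -6 → [-13]
-10 → extends → [-13, -10]
-11 → replaces -10 → [-13, -11]
-16 → replaces -13 → [-16, -11]
-19 → replaces -16 → [-19, -11]
-22 → replaces -19 → [-22, -11]
-8 → extends → [-22, -11, -8]
-12 → replaces -11 → [-22, -12, -8]
-16 → replaces -12 → [-22, -16, -8]
-12 → replaces -8 → [-22, -16, -12]
Three tails, so the longest strictly decreasing subsequence of the original has length 3.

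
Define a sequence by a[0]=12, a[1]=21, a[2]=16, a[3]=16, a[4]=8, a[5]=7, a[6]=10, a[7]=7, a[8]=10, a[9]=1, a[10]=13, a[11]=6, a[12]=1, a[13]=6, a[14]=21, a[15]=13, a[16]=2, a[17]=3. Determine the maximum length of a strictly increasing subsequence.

Track the smallest tail for each achievable length (strict):
12 → extends → [12]
21 → extends → [12, 21]
16 → replaces 21 → [12, 16]
16 → already a tail → [12, 16]
8 → replaces 12 → [8, 16]
7 → replaces 8 → [7, 16]
10 → replaces 16 → [7, 10]
7 → already a tail → [7, 10]
10 → already a tail → [7, 10]
1 → replaces 7 → [1, 10]
13 → extends → [1, 10, 13]
6 → replaces 10 → [1, 6, 13]
1 → already a tail → [1, 6, 13]
6 → already a tail → [1, 6, 13]
21 → extends → [1, 6, 13, 21]
13 → already a tail → [1, 6, 13, 21]
2 → replaces 6 → [1, 2, 13, 21]
3 → replaces 13 → [1, 2, 3, 21]
Four tails, so the longest strictly increasing subsequence has length 4 (e.g. 8, 10, 13, 21).

4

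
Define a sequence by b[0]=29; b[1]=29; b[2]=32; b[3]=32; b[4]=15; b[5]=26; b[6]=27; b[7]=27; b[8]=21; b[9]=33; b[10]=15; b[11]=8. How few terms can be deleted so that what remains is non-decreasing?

Fewest deletions = n − (longest non-decreasing subsequence).
Patience tails:
29 → extends → [29]
29 → extends → [29, 29]
32 → extends → [29, 29, 32]
32 → extends → [29, 29, 32, 32]
15 → replaces 29 → [15, 29, 32, 32]
26 → replaces 29 → [15, 26, 32, 32]
27 → replaces 32 → [15, 26, 27, 32]
27 → replaces 32 → [15, 26, 27, 27]
21 → replaces 26 → [15, 21, 27, 27]
33 → extends → [15, 21, 27, 27, 33]
15 → replaces 21 → [15, 15, 27, 27, 33]
8 → replaces 15 → [8, 15, 27, 27, 33]
Longest non-decreasing subsequence has length 5, so deletions = 12 − 5 = 7.

7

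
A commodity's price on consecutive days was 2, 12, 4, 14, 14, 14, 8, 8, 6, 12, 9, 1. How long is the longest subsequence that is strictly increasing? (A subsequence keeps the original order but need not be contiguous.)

4

Let dp[i] be the length of the longest such subsequence ending at index i:
i:      1  2  3  4  5  6  7  8  9 10 11 12
a[i]:   2 12  4 14 14 14  8  8  6 12  9  1
dp:     1  2  2  3  3  3  3  3  3  4  4  1
Maximum dp value is 4.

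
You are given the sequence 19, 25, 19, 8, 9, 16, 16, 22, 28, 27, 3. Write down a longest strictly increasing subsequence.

8, 9, 16, 22, 28

Patience tails give the LIS length; then backtrack through the dp parents:
19 → extends → [19]
25 → extends → [19, 25]
19 → already a tail → [19, 25]
8 → replaces 19 → [8, 25]
9 → replaces 25 → [8, 9]
16 → extends → [8, 9, 16]
16 → already a tail → [8, 9, 16]
22 → extends → [8, 9, 16, 22]
28 → extends → [8, 9, 16, 22, 28]
27 → replaces 28 → [8, 9, 16, 22, 27]
3 → replaces 8 → [3, 9, 16, 22, 27]
Length 5; one witness is 8, 9, 16, 22, 28.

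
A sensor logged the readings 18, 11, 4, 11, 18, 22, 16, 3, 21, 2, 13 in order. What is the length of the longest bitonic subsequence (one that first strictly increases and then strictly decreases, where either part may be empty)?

inc[i] = longest strictly increasing subsequence ending at i; dec[i] = longest strictly decreasing subsequence starting at i:
i:      1  2  3  4  5  6  7  8  9 10 11
a[i]:  18 11  4 11 18 22 16  3 21  2 13
inc:    1  1  1  2  3  4  3  1  4  1  3
dec:    5  4  3  3  4  4  3  2  2  1  1
Best peak at i=6 (value 22): inc=4, dec=4, length 4+4−1 = 7.

7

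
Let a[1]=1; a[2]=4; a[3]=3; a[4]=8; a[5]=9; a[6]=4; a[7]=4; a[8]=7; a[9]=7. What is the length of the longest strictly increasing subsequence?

Track the smallest tail for each achievable length (strict):
1 → extends → [1]
4 → extends → [1, 4]
3 → replaces 4 → [1, 3]
8 → extends → [1, 3, 8]
9 → extends → [1, 3, 8, 9]
4 → replaces 8 → [1, 3, 4, 9]
4 → already a tail → [1, 3, 4, 9]
7 → replaces 9 → [1, 3, 4, 7]
7 → already a tail → [1, 3, 4, 7]
Four tails, so the longest strictly increasing subsequence has length 4 (e.g. 1, 4, 8, 9).

4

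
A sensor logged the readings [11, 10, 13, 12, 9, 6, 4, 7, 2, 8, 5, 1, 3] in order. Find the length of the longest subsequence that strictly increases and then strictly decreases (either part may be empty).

inc[i] = longest strictly increasing subsequence ending at i; dec[i] = longest strictly decreasing subsequence starting at i:
i:      1  2  3  4  5  6  7  8  9 10 11 12 13
a[i]:  11 10 13 12  9  6  4  7  2  8  5  1  3
inc:    1  1  2  2  1  1  1  2  1  3  2  1  2
dec:    7  6  7  6  5  4  3  3  2  3  2  1  1
Best peak at i=3 (value 13): inc=2, dec=7, length 2+7−1 = 8.

8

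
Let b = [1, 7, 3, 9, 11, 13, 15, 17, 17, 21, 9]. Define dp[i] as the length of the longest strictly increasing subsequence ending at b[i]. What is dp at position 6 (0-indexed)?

6

dp[i] = 1 + max{dp[j] : j<i, b[j]<b[i]} (or 1 if no such j):
i:      0  1  2  3  4  5  6  7  8  9 10
b[i]:   1  7  3  9 11 13 15 17 17 21  9
dp:     1  2  2  3  4  5  6  7  7  8  3
At index 6 the value is 6.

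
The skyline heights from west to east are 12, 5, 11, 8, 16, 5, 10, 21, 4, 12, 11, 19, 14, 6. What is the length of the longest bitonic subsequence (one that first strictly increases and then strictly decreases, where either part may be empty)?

inc[i] = longest strictly increasing subsequence ending at i; dec[i] = longest strictly decreasing subsequence starting at i:
i:      1  2  3  4  5  6  7  8  9 10 11 12 13 14
a[i]:  12  5 11  8 16  5 10 21  4 12 11 19 14  6
inc:    1  1  2  2  3  1  3  4  1  4  4  5  5  2
dec:    5  2  4  3  4  2  2  4  1  3  2  3  2  1
Best peak at i=8 (value 21): inc=4, dec=4, length 4+4−1 = 7.

7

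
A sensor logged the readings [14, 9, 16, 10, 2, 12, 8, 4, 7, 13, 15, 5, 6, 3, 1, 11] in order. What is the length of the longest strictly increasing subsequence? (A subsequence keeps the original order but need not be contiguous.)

5

Track the smallest tail for each achievable length (strict):
14 → extends → [14]
9 → replaces 14 → [9]
16 → extends → [9, 16]
10 → replaces 16 → [9, 10]
2 → replaces 9 → [2, 10]
12 → extends → [2, 10, 12]
8 → replaces 10 → [2, 8, 12]
4 → replaces 8 → [2, 4, 12]
7 → replaces 12 → [2, 4, 7]
13 → extends → [2, 4, 7, 13]
15 → extends → [2, 4, 7, 13, 15]
5 → replaces 7 → [2, 4, 5, 13, 15]
6 → replaces 13 → [2, 4, 5, 6, 15]
3 → replaces 4 → [2, 3, 5, 6, 15]
1 → replaces 2 → [1, 3, 5, 6, 15]
11 → replaces 15 → [1, 3, 5, 6, 11]
Five tails, so the longest strictly increasing subsequence has length 5 (e.g. 9, 10, 12, 13, 15).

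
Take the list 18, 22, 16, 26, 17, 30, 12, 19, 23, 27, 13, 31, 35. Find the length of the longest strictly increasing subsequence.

7

Track the smallest tail for each achievable length (strict):
18 → extends → [18]
22 → extends → [18, 22]
16 → replaces 18 → [16, 22]
26 → extends → [16, 22, 26]
17 → replaces 22 → [16, 17, 26]
30 → extends → [16, 17, 26, 30]
12 → replaces 16 → [12, 17, 26, 30]
19 → replaces 26 → [12, 17, 19, 30]
23 → replaces 30 → [12, 17, 19, 23]
27 → extends → [12, 17, 19, 23, 27]
13 → replaces 17 → [12, 13, 19, 23, 27]
31 → extends → [12, 13, 19, 23, 27, 31]
35 → extends → [12, 13, 19, 23, 27, 31, 35]
Seven tails, so the longest strictly increasing subsequence has length 7 (e.g. 16, 17, 19, 23, 27, 31, 35).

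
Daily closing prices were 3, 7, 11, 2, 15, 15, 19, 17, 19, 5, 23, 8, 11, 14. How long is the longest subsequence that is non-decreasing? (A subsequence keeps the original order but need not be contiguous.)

Track the smallest tail for each achievable length (allowing ties):
3 → extends → [3]
7 → extends → [3, 7]
11 → extends → [3, 7, 11]
2 → replaces 3 → [2, 7, 11]
15 → extends → [2, 7, 11, 15]
15 → extends → [2, 7, 11, 15, 15]
19 → extends → [2, 7, 11, 15, 15, 19]
17 → replaces 19 → [2, 7, 11, 15, 15, 17]
19 → extends → [2, 7, 11, 15, 15, 17, 19]
5 → replaces 7 → [2, 5, 11, 15, 15, 17, 19]
23 → extends → [2, 5, 11, 15, 15, 17, 19, 23]
8 → replaces 11 → [2, 5, 8, 15, 15, 17, 19, 23]
11 → replaces 15 → [2, 5, 8, 11, 15, 17, 19, 23]
14 → replaces 15 → [2, 5, 8, 11, 14, 17, 19, 23]
Eight tails, so the longest non-decreasing subsequence has length 8 (e.g. 3, 7, 11, 15, 15, 19, 19, 23).

8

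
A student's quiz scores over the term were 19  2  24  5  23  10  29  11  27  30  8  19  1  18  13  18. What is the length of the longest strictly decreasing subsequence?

Negate each value so 'decreasing' becomes 'increasing', then run patience tails on the negated sequence:
-19 → extends → [-19]
-2 → extends → [-19, -2]
-24 → replaces -19 → [-24, -2]
-5 → replaces -2 → [-24, -5]
-23 → replaces -5 → [-24, -23]
-10 → extends → [-24, -23, -10]
-29 → replaces -24 → [-29, -23, -10]
-11 → replaces -10 → [-29, -23, -11]
-27 → replaces -23 → [-29, -27, -11]
-30 → replaces -29 → [-30, -27, -11]
-8 → extends → [-30, -27, -11, -8]
-19 → replaces -11 → [-30, -27, -19, -8]
-1 → extends → [-30, -27, -19, -8, -1]
-18 → replaces -8 → [-30, -27, -19, -18, -1]
-13 → replaces -1 → [-30, -27, -19, -18, -13]
-18 → already a tail → [-30, -27, -19, -18, -13]
Five tails, so the longest strictly decreasing subsequence of the original has length 5.

5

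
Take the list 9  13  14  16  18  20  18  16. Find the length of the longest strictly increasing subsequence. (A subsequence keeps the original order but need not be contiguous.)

Track the smallest tail for each achievable length (strict):
9 → extends → [9]
13 → extends → [9, 13]
14 → extends → [9, 13, 14]
16 → extends → [9, 13, 14, 16]
18 → extends → [9, 13, 14, 16, 18]
20 → extends → [9, 13, 14, 16, 18, 20]
18 → already a tail → [9, 13, 14, 16, 18, 20]
16 → already a tail → [9, 13, 14, 16, 18, 20]
Six tails, so the longest strictly increasing subsequence has length 6 (e.g. 9, 13, 14, 16, 18, 20).

6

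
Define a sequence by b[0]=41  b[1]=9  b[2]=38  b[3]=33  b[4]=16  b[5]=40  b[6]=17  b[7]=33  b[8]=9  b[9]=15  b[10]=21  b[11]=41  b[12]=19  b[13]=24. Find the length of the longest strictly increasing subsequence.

5

Track the smallest tail for each achievable length (strict):
41 → extends → [41]
9 → replaces 41 → [9]
38 → extends → [9, 38]
33 → replaces 38 → [9, 33]
16 → replaces 33 → [9, 16]
40 → extends → [9, 16, 40]
17 → replaces 40 → [9, 16, 17]
33 → extends → [9, 16, 17, 33]
9 → already a tail → [9, 16, 17, 33]
15 → replaces 16 → [9, 15, 17, 33]
21 → replaces 33 → [9, 15, 17, 21]
41 → extends → [9, 15, 17, 21, 41]
19 → replaces 21 → [9, 15, 17, 19, 41]
24 → replaces 41 → [9, 15, 17, 19, 24]
Five tails, so the longest strictly increasing subsequence has length 5 (e.g. 9, 16, 17, 33, 41).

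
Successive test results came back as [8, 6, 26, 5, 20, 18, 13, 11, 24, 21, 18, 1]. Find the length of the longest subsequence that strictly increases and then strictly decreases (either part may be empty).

7

inc[i] = longest strictly increasing subsequence ending at i; dec[i] = longest strictly decreasing subsequence starting at i:
i:      1  2  3  4  5  6  7  8  9 10 11 12
a[i]:   8  6 26  5 20 18 13 11 24 21 18  1
inc:    1  1  2  1  2  2  2  2  3  3  3  1
dec:    4  3  6  2  5  4  3  2  4  3  2  1
Best peak at i=3 (value 26): inc=2, dec=6, length 2+6−1 = 7.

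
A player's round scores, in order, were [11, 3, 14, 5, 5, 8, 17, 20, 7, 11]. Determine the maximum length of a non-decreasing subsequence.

6

Track the smallest tail for each achievable length (allowing ties):
11 → extends → [11]
3 → replaces 11 → [3]
14 → extends → [3, 14]
5 → replaces 14 → [3, 5]
5 → extends → [3, 5, 5]
8 → extends → [3, 5, 5, 8]
17 → extends → [3, 5, 5, 8, 17]
20 → extends → [3, 5, 5, 8, 17, 20]
7 → replaces 8 → [3, 5, 5, 7, 17, 20]
11 → replaces 17 → [3, 5, 5, 7, 11, 20]
Six tails, so the longest non-decreasing subsequence has length 6 (e.g. 3, 5, 5, 8, 17, 20).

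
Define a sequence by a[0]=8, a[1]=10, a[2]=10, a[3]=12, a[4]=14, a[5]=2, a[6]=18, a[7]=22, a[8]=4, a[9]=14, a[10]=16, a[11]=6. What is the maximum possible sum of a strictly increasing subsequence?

84

Let S[i] be the best sum of a strictly increasing subsequence ending at i:
i:      0  1  2  3  4  5  6  7  8  9 10 11
a[i]:   8 10 10 12 14  2 18 22  4 14 16  6
S:      8 18 18 30 44  2 62 84  6 44 60 12
Maximum is 84 (e.g. 8 + 10 + 12 + 14 + 18 + 22).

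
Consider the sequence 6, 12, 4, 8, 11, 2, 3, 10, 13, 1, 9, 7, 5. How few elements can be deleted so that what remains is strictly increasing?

9

Fewest deletions = n − (longest strictly increasing subsequence).
Patience tails:
6 → extends → [6]
12 → extends → [6, 12]
4 → replaces 6 → [4, 12]
8 → replaces 12 → [4, 8]
11 → extends → [4, 8, 11]
2 → replaces 4 → [2, 8, 11]
3 → replaces 8 → [2, 3, 11]
10 → replaces 11 → [2, 3, 10]
13 → extends → [2, 3, 10, 13]
1 → replaces 2 → [1, 3, 10, 13]
9 → replaces 10 → [1, 3, 9, 13]
7 → replaces 9 → [1, 3, 7, 13]
5 → replaces 7 → [1, 3, 5, 13]
Longest strictly increasing subsequence has length 4, so deletions = 13 − 4 = 9.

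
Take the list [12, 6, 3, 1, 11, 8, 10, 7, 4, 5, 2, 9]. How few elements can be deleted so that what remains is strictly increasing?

Fewest deletions = n − (longest strictly increasing subsequence).
Patience tails:
12 → extends → [12]
6 → replaces 12 → [6]
3 → replaces 6 → [3]
1 → replaces 3 → [1]
11 → extends → [1, 11]
8 → replaces 11 → [1, 8]
10 → extends → [1, 8, 10]
7 → replaces 8 → [1, 7, 10]
4 → replaces 7 → [1, 4, 10]
5 → replaces 10 → [1, 4, 5]
2 → replaces 4 → [1, 2, 5]
9 → extends → [1, 2, 5, 9]
Longest strictly increasing subsequence has length 4, so deletions = 12 − 4 = 8.

8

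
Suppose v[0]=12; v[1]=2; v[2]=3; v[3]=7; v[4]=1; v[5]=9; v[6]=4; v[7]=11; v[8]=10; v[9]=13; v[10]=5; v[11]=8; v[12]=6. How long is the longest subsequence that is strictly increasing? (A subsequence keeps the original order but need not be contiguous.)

Track the smallest tail for each achievable length (strict):
12 → extends → [12]
2 → replaces 12 → [2]
3 → extends → [2, 3]
7 → extends → [2, 3, 7]
1 → replaces 2 → [1, 3, 7]
9 → extends → [1, 3, 7, 9]
4 → replaces 7 → [1, 3, 4, 9]
11 → extends → [1, 3, 4, 9, 11]
10 → replaces 11 → [1, 3, 4, 9, 10]
13 → extends → [1, 3, 4, 9, 10, 13]
5 → replaces 9 → [1, 3, 4, 5, 10, 13]
8 → replaces 10 → [1, 3, 4, 5, 8, 13]
6 → replaces 8 → [1, 3, 4, 5, 6, 13]
Six tails, so the longest strictly increasing subsequence has length 6 (e.g. 2, 3, 7, 9, 11, 13).

6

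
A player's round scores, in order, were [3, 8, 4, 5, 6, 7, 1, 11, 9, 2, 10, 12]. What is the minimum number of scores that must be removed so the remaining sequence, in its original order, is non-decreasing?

4

Fewest deletions = n − (longest non-decreasing subsequence).
Patience tails:
3 → extends → [3]
8 → extends → [3, 8]
4 → replaces 8 → [3, 4]
5 → extends → [3, 4, 5]
6 → extends → [3, 4, 5, 6]
7 → extends → [3, 4, 5, 6, 7]
1 → replaces 3 → [1, 4, 5, 6, 7]
11 → extends → [1, 4, 5, 6, 7, 11]
9 → replaces 11 → [1, 4, 5, 6, 7, 9]
2 → replaces 4 → [1, 2, 5, 6, 7, 9]
10 → extends → [1, 2, 5, 6, 7, 9, 10]
12 → extends → [1, 2, 5, 6, 7, 9, 10, 12]
Longest non-decreasing subsequence has length 8, so deletions = 12 − 8 = 4.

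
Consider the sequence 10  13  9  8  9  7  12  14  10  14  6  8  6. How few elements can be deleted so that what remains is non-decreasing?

Fewest deletions = n − (longest non-decreasing subsequence).
i:      1  2  3  4  5  6  7  8  9 10 11 12 13
a[i]:  10 13  9  8  9  7 12 14 10 14  6  8  6
dp:     1  2  1  1  2  1  3  4  3  5  1  2  2
max dp = 5, so deletions = 13 − 5 = 8.

8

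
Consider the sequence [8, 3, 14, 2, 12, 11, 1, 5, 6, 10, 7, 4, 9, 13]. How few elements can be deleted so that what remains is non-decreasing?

8

Fewest deletions = n − (longest non-decreasing subsequence).
i:      1  2  3  4  5  6  7  8  9 10 11 12 13 14
a[i]:   8  3 14  2 12 11  1  5  6 10  7  4  9 13
dp:     1  1  2  1  2  2  1  2  3  4  4  2  5  6
max dp = 6, so deletions = 14 − 6 = 8.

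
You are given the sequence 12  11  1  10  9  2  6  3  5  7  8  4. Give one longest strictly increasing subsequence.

1, 2, 3, 5, 7, 8

Patience tails give the LIS length; then backtrack through the dp parents:
12 → extends → [12]
11 → replaces 12 → [11]
1 → replaces 11 → [1]
10 → extends → [1, 10]
9 → replaces 10 → [1, 9]
2 → replaces 9 → [1, 2]
6 → extends → [1, 2, 6]
3 → replaces 6 → [1, 2, 3]
5 → extends → [1, 2, 3, 5]
7 → extends → [1, 2, 3, 5, 7]
8 → extends → [1, 2, 3, 5, 7, 8]
4 → replaces 5 → [1, 2, 3, 4, 7, 8]
Length 6; one witness is 1, 2, 3, 5, 7, 8.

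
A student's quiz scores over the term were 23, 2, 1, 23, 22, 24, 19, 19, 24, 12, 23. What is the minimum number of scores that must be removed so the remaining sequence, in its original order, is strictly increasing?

Fewest deletions = n − (longest strictly increasing subsequence).
Patience tails:
23 → extends → [23]
2 → replaces 23 → [2]
1 → replaces 2 → [1]
23 → extends → [1, 23]
22 → replaces 23 → [1, 22]
24 → extends → [1, 22, 24]
19 → replaces 22 → [1, 19, 24]
19 → already a tail → [1, 19, 24]
24 → already a tail → [1, 19, 24]
12 → replaces 19 → [1, 12, 24]
23 → replaces 24 → [1, 12, 23]
Longest strictly increasing subsequence has length 3, so deletions = 11 − 3 = 8.

8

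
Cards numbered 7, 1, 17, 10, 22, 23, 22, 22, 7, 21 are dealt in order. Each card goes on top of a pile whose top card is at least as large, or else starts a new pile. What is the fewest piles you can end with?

Place each on the leftmost legal pile:
7 → new pile 1 (tops now [7])
1 → pile 1 (tops now [1])
17 → new pile 2 (tops now [1, 17])
10 → pile 2 (tops now [1, 10])
22 → new pile 3 (tops now [1, 10, 22])
23 → new pile 4 (tops now [1, 10, 22, 23])
22 → pile 3 (tops now [1, 10, 22, 23])
22 → pile 3 (tops now [1, 10, 22, 23])
7 → pile 2 (tops now [1, 7, 22, 23])
21 → pile 3 (tops now [1, 7, 21, 23])
Four piles.

4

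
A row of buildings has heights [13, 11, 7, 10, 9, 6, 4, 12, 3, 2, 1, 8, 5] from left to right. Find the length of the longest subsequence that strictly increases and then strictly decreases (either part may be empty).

9

inc[i] = longest strictly increasing subsequence ending at i; dec[i] = longest strictly decreasing subsequence starting at i:
i:      1  2  3  4  5  6  7  8  9 10 11 12 13
a[i]:  13 11  7 10  9  6  4 12  3  2  1  8  5
inc:    1  1  1  2  2  1  1  3  1  1  1  2  2
dec:    9  8  6  7  6  5  4  4  3  2  1  2  1
Best peak at i=1 (value 13): inc=1, dec=9, length 1+9−1 = 9.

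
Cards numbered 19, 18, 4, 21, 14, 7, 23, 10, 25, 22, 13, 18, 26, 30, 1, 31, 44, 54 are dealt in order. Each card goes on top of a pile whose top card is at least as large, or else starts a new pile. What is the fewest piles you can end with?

10

The minimum number of non-increasing subsequences covering a sequence equals the length of its longest strictly increasing subsequence.
LIS length is 10 (e.g. 4, 7, 10, 13, 18, 26, 30, 31, 44, 54), so 10 piles are needed.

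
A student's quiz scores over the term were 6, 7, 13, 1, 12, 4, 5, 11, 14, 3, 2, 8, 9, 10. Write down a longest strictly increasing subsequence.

1, 4, 5, 8, 9, 10

Patience tails give the LIS length; then backtrack through the dp parents:
6 → extends → [6]
7 → extends → [6, 7]
13 → extends → [6, 7, 13]
1 → replaces 6 → [1, 7, 13]
12 → replaces 13 → [1, 7, 12]
4 → replaces 7 → [1, 4, 12]
5 → replaces 12 → [1, 4, 5]
11 → extends → [1, 4, 5, 11]
14 → extends → [1, 4, 5, 11, 14]
3 → replaces 4 → [1, 3, 5, 11, 14]
2 → replaces 3 → [1, 2, 5, 11, 14]
8 → replaces 11 → [1, 2, 5, 8, 14]
9 → replaces 14 → [1, 2, 5, 8, 9]
10 → extends → [1, 2, 5, 8, 9, 10]
Length 6; one witness is 1, 4, 5, 8, 9, 10.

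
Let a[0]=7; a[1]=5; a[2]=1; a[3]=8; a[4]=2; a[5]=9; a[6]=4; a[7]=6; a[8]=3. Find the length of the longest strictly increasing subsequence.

4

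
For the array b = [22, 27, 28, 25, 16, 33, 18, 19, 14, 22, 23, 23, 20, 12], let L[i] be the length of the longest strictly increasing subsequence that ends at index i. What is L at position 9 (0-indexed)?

4

dp[i] = 1 + max{dp[j] : j<i, b[j]<b[i]} (or 1 if no such j):
i:      0  1  2  3  4  5  6  7  8  9 10 11 12 13
b[i]:  22 27 28 25 16 33 18 19 14 22 23 23 20 12
dp:     1  2  3  2  1  4  2  3  1  4  5  5  4  1
At index 9 the value is 4.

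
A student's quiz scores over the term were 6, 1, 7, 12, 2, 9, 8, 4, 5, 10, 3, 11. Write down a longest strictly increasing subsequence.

Patience tails give the LIS length; then backtrack through the dp parents:
6 → extends → [6]
1 → replaces 6 → [1]
7 → extends → [1, 7]
12 → extends → [1, 7, 12]
2 → replaces 7 → [1, 2, 12]
9 → replaces 12 → [1, 2, 9]
8 → replaces 9 → [1, 2, 8]
4 → replaces 8 → [1, 2, 4]
5 → extends → [1, 2, 4, 5]
10 → extends → [1, 2, 4, 5, 10]
3 → replaces 4 → [1, 2, 3, 5, 10]
11 → extends → [1, 2, 3, 5, 10, 11]
Length 6; one witness is 1, 2, 4, 5, 10, 11.

1, 2, 4, 5, 10, 11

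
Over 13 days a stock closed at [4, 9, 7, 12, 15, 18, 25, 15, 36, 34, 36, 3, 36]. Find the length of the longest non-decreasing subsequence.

9

Track the smallest tail for each achievable length (allowing ties):
4 → extends → [4]
9 → extends → [4, 9]
7 → replaces 9 → [4, 7]
12 → extends → [4, 7, 12]
15 → extends → [4, 7, 12, 15]
18 → extends → [4, 7, 12, 15, 18]
25 → extends → [4, 7, 12, 15, 18, 25]
15 → replaces 18 → [4, 7, 12, 15, 15, 25]
36 → extends → [4, 7, 12, 15, 15, 25, 36]
34 → replaces 36 → [4, 7, 12, 15, 15, 25, 34]
36 → extends → [4, 7, 12, 15, 15, 25, 34, 36]
3 → replaces 4 → [3, 7, 12, 15, 15, 25, 34, 36]
36 → extends → [3, 7, 12, 15, 15, 25, 34, 36, 36]
Nine tails, so the longest non-decreasing subsequence has length 9 (e.g. 4, 9, 12, 15, 18, 25, 36, 36, 36).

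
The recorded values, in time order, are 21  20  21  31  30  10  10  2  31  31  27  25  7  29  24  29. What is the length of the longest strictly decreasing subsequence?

5

Negate each value so 'decreasing' becomes 'increasing', then run patience tails on the negated sequence:
-21 → extends → [-21]
-20 → extends → [-21, -20]
-21 → already a tail → [-21, -20]
-31 → replaces -21 → [-31, -20]
-30 → replaces -20 → [-31, -30]
-10 → extends → [-31, -30, -10]
-10 → already a tail → [-31, -30, -10]
-2 → extends → [-31, -30, -10, -2]
-31 → already a tail → [-31, -30, -10, -2]
-31 → already a tail → [-31, -30, -10, -2]
-27 → replaces -10 → [-31, -30, -27, -2]
-25 → replaces -2 → [-31, -30, -27, -25]
-7 → extends → [-31, -30, -27, -25, -7]
-29 → replaces -27 → [-31, -30, -29, -25, -7]
-24 → replaces -7 → [-31, -30, -29, -25, -24]
-29 → already a tail → [-31, -30, -29, -25, -24]
Five tails, so the longest strictly decreasing subsequence of the original has length 5.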